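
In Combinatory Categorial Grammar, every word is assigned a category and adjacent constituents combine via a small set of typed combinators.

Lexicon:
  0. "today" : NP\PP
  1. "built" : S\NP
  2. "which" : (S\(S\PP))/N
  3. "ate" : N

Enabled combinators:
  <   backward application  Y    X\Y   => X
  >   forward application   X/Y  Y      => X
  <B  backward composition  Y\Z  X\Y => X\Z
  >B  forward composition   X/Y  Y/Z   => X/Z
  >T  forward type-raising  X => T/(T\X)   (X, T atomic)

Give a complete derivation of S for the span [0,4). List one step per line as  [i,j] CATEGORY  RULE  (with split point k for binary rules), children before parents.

[0,4] S   <
  [0,2] S\PP   <B
    [0,1] "today" : NP\PP
    [1,2] "built" : S\NP
  [2,4] S\(S\PP)   >
    [2,3] "which" : (S\(S\PP))/N
    [3,4] "ate" : N

[0,1] NP\PP  lex  "today"
[1,2] S\NP  lex  "built"
[0,2] S\PP  <B  k=1
[2,3] (S\(S\PP))/N  lex  "which"
[3,4] N  lex  "ate"
[2,4] S\(S\PP)  >  k=3
[0,4] S  <  k=2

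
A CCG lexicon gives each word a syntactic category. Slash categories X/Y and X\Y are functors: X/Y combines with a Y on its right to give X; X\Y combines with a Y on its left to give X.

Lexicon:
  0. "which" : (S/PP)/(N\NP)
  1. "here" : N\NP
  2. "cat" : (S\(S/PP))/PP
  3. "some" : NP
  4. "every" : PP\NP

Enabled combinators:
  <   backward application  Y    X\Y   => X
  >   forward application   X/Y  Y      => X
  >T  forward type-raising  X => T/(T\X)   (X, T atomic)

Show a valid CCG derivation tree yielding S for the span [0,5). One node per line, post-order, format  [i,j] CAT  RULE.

[0,5] S   <
  [0,2] S/PP   >
    [0,1] "which" : (S/PP)/(N\NP)
    [1,2] "here" : N\NP
  [2,5] S\(S/PP)   >
    [2,3] "cat" : (S\(S/PP))/PP
    [3,5] PP   <
      [3,4] "some" : NP
      [4,5] "every" : PP\NP

[0,1] (S/PP)/(N\NP)  lex  "which"
[1,2] N\NP  lex  "here"
[0,2] S/PP  >  k=1
[2,3] (S\(S/PP))/PP  lex  "cat"
[3,4] NP  lex  "some"
[4,5] PP\NP  lex  "every"
[3,5] PP  <  k=4
[2,5] S\(S/PP)  >  k=3
[0,5] S  <  k=2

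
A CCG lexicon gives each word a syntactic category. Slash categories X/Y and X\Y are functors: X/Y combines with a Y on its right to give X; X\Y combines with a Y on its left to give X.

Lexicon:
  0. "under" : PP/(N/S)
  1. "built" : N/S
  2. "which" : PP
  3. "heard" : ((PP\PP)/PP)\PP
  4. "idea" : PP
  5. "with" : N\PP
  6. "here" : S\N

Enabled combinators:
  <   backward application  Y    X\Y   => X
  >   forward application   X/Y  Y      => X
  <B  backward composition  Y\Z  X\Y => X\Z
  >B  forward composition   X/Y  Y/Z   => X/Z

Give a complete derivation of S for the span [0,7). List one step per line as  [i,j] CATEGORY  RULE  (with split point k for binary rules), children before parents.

[0,7] S   <
  [0,2] PP   >
    [0,1] "under" : PP/(N/S)
    [1,2] "built" : N/S
  [2,7] S\PP   <B
    [2,5] PP\PP   >
      [2,4] (PP\PP)/PP   <
        [2,3] "which" : PP
        [3,4] "heard" : ((PP\PP)/PP)\PP
      [4,5] "idea" : PP
    [5,7] S\PP   <B
      [5,6] "with" : N\PP
      [6,7] "here" : S\N

[0,1] PP/(N/S)  lex  "under"
[1,2] N/S  lex  "built"
[0,2] PP  >  k=1
[2,3] PP  lex  "which"
[3,4] ((PP\PP)/PP)\PP  lex  "heard"
[2,4] (PP\PP)/PP  <  k=3
[4,5] PP  lex  "idea"
[2,5] PP\PP  >  k=4
[5,6] N\PP  lex  "with"
[6,7] S\N  lex  "here"
[5,7] S\PP  <B  k=6
[2,7] S\PP  <B  k=5
[0,7] S  <  k=2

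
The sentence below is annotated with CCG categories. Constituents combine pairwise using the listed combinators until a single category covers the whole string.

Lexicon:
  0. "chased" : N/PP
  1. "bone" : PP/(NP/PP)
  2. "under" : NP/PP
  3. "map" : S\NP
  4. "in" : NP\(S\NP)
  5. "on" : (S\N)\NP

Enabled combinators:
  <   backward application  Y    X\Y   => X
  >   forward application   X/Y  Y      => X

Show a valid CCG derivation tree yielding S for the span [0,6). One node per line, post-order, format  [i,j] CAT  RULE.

[0,1] N/PP  lex  "chased"
[1,2] PP/(NP/PP)  lex  "bone"
[2,3] NP/PP  lex  "under"
[1,3] PP  >  k=2
[0,3] N  >  k=1
[3,4] S\NP  lex  "map"
[4,5] NP\(S\NP)  lex  "in"
[3,5] NP  <  k=4
[5,6] (S\N)\NP  lex  "on"
[3,6] S\N  <  k=5
[0,6] S  <  k=3

[0,6] S   <
  [0,3] N   >
    [0,1] "chased" : N/PP
    [1,3] PP   >
      [1,2] "bone" : PP/(NP/PP)
      [2,3] "under" : NP/PP
  [3,6] S\N   <
    [3,5] NP   <
      [3,4] "map" : S\NP
      [4,5] "in" : NP\(S\NP)
    [5,6] "on" : (S\N)\NP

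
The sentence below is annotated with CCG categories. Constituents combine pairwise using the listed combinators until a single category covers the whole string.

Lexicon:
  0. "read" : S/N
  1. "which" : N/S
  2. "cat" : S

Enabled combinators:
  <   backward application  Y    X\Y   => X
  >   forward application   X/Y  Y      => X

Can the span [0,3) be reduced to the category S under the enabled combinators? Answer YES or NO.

YES

[0,3] S   >
  [0,1] "read" : S/N
  [1,3] N   >
    [1,2] "which" : N/S
    [2,3] "cat" : S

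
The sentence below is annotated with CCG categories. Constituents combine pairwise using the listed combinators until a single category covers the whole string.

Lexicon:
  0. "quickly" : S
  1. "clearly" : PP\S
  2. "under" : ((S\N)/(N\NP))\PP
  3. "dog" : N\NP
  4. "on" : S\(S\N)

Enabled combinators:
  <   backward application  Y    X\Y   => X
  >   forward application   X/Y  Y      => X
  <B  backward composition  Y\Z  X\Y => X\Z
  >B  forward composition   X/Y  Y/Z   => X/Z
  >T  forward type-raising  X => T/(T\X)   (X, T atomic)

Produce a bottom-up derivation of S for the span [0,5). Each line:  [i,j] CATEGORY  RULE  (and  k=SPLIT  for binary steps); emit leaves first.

[0,5] S   <
  [0,4] S\N   >
    [0,3] (S\N)/(N\NP)   <
      [0,2] PP   >
        [0,1] PP/(PP\S)   >T
          [0,1] "quickly" : S
        [1,2] "clearly" : PP\S
      [2,3] "under" : ((S\N)/(N\NP))\PP
    [3,4] "dog" : N\NP
  [4,5] "on" : S\(S\N)

[0,1] S  lex  "quickly"
[0,1] PP/(PP\S)  >T
[1,2] PP\S  lex  "clearly"
[0,2] PP  >  k=1
[2,3] ((S\N)/(N\NP))\PP  lex  "under"
[0,3] (S\N)/(N\NP)  <  k=2
[3,4] N\NP  lex  "dog"
[0,4] S\N  >  k=3
[4,5] S\(S\N)  lex  "on"
[0,5] S  <  k=4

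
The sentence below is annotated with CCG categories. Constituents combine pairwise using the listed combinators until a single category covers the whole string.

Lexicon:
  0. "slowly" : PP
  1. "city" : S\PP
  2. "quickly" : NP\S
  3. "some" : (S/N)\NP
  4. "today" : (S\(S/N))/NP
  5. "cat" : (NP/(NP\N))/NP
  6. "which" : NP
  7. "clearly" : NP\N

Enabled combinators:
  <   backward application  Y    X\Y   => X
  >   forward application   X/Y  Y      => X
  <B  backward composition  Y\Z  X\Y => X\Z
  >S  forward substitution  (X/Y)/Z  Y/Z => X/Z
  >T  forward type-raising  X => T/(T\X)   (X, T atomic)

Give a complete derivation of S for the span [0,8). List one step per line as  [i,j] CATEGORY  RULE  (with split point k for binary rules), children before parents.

[0,1] PP  lex  "slowly"
[1,2] S\PP  lex  "city"
[0,2] S  <  k=1
[2,3] NP\S  lex  "quickly"
[0,3] NP  <  k=2
[3,4] (S/N)\NP  lex  "some"
[0,4] S/N  <  k=3
[4,5] (S\(S/N))/NP  lex  "today"
[5,6] (NP/(NP\N))/NP  lex  "cat"
[6,7] NP  lex  "which"
[5,7] NP/(NP\N)  >  k=6
[7,8] NP\N  lex  "clearly"
[5,8] NP  >  k=7
[4,8] S\(S/N)  >  k=5
[0,8] S  <  k=4

[0,8] S   <
  [0,4] S/N   <
    [0,3] NP   <
      [0,2] S   <
        [0,1] "slowly" : PP
        [1,2] "city" : S\PP
      [2,3] "quickly" : NP\S
    [3,4] "some" : (S/N)\NP
  [4,8] S\(S/N)   >
    [4,5] "today" : (S\(S/N))/NP
    [5,8] NP   >
      [5,7] NP/(NP\N)   >
        [5,6] "cat" : (NP/(NP\N))/NP
        [6,7] "which" : NP
      [7,8] "clearly" : NP\N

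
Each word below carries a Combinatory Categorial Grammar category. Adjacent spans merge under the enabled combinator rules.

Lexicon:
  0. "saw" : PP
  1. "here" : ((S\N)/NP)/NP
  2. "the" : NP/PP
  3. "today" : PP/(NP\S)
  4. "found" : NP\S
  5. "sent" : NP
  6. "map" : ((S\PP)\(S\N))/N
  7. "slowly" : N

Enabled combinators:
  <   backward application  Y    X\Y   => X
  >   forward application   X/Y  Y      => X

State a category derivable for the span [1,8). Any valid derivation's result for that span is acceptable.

[0,8] S   <
  [0,1] "saw" : PP
  [1,8] S\PP   <
    [1,6] S\N   >
      [1,5] (S\N)/NP   >
        [1,2] "here" : ((S\N)/NP)/NP
        [2,5] NP   >
          [2,3] "the" : NP/PP
          [3,5] PP   >
            [3,4] "today" : PP/(NP\S)
            [4,5] "found" : NP\S
      [5,6] "sent" : NP
    [6,8] (S\PP)\(S\N)   >
      [6,7] "map" : ((S\PP)\(S\N))/N
      [7,8] "slowly" : N

S\PP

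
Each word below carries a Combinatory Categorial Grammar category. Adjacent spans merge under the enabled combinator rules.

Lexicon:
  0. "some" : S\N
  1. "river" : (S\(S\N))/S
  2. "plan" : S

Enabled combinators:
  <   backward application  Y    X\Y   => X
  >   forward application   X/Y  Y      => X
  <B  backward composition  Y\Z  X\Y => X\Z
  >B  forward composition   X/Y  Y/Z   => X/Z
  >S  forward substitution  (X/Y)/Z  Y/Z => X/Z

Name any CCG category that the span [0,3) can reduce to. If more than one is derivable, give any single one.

[0,3] S   <
  [0,1] "some" : S\N
  [1,3] S\(S\N)   >
    [1,2] "river" : (S\(S\N))/S
    [2,3] "plan" : S

S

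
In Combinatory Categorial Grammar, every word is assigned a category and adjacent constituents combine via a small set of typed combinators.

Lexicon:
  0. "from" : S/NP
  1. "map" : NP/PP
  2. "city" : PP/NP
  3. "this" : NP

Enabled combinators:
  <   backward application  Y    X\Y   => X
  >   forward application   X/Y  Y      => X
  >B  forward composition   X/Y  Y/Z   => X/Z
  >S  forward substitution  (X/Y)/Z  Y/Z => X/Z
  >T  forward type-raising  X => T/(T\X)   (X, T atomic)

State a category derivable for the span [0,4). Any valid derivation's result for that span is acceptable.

[0,4] S   >
  [0,1] "from" : S/NP
  [1,4] NP   >
    [1,2] "map" : NP/PP
    [2,4] PP   >
      [2,3] "city" : PP/NP
      [3,4] "this" : NP

S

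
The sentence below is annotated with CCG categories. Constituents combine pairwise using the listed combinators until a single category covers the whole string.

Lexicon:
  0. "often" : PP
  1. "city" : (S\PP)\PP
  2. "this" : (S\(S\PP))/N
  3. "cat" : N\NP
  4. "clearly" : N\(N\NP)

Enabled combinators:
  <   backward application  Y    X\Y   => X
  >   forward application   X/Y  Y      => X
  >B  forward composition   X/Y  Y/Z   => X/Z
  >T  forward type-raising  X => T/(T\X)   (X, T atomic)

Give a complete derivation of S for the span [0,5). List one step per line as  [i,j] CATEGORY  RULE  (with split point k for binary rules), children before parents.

[0,5] S   <
  [0,2] S\PP   <
    [0,1] "often" : PP
    [1,2] "city" : (S\PP)\PP
  [2,5] S\(S\PP)   >
    [2,3] "this" : (S\(S\PP))/N
    [3,5] N   <
      [3,4] "cat" : N\NP
      [4,5] "clearly" : N\(N\NP)

[0,1] PP  lex  "often"
[1,2] (S\PP)\PP  lex  "city"
[0,2] S\PP  <  k=1
[2,3] (S\(S\PP))/N  lex  "this"
[3,4] N\NP  lex  "cat"
[4,5] N\(N\NP)  lex  "clearly"
[3,5] N  <  k=4
[2,5] S\(S\PP)  >  k=3
[0,5] S  <  k=2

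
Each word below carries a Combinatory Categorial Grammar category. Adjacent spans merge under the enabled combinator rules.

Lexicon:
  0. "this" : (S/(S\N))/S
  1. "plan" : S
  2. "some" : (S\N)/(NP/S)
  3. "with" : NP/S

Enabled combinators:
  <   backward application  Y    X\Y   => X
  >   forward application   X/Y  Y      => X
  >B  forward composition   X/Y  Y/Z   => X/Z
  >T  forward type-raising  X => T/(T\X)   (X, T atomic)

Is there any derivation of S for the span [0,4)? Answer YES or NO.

[0,4] S   >
  [0,2] S/(S\N)   >
    [0,1] "this" : (S/(S\N))/S
    [1,2] "plan" : S
  [2,4] S\N   >
    [2,3] "some" : (S\N)/(NP/S)
    [3,4] "with" : NP/S

YES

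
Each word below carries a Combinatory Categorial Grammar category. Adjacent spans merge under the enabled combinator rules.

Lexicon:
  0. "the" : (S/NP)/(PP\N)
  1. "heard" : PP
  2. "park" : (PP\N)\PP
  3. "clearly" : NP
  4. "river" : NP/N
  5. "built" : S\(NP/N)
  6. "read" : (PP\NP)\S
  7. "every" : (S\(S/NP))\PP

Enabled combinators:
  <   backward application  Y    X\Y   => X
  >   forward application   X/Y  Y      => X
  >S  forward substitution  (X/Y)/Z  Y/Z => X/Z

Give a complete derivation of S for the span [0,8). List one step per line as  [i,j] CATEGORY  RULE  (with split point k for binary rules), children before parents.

[0,1] (S/NP)/(PP\N)  lex  "the"
[1,2] PP  lex  "heard"
[2,3] (PP\N)\PP  lex  "park"
[1,3] PP\N  <  k=2
[0,3] S/NP  >  k=1
[3,4] NP  lex  "clearly"
[4,5] NP/N  lex  "river"
[5,6] S\(NP/N)  lex  "built"
[4,6] S  <  k=5
[6,7] (PP\NP)\S  lex  "read"
[4,7] PP\NP  <  k=6
[3,7] PP  <  k=4
[7,8] (S\(S/NP))\PP  lex  "every"
[3,8] S\(S/NP)  <  k=7
[0,8] S  <  k=3

[0,8] S   <
  [0,3] S/NP   >
    [0,1] "the" : (S/NP)/(PP\N)
    [1,3] PP\N   <
      [1,2] "heard" : PP
      [2,3] "park" : (PP\N)\PP
  [3,8] S\(S/NP)   <
    [3,7] PP   <
      [3,4] "clearly" : NP
      [4,7] PP\NP   <
        [4,6] S   <
          [4,5] "river" : NP/N
          [5,6] "built" : S\(NP/N)
        [6,7] "read" : (PP\NP)\S
    [7,8] "every" : (S\(S/NP))\PP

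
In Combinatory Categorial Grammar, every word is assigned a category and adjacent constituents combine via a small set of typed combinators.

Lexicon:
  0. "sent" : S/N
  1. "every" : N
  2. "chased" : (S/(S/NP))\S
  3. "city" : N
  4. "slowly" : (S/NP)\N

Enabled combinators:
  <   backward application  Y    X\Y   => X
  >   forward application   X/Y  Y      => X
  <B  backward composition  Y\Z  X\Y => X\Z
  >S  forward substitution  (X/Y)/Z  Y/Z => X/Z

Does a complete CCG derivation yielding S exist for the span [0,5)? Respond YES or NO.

[0,5] S   >
  [0,3] S/(S/NP)   <
    [0,2] S   >
      [0,1] "sent" : S/N
      [1,2] "every" : N
    [2,3] "chased" : (S/(S/NP))\S
  [3,5] S/NP   <
    [3,4] "city" : N
    [4,5] "slowly" : (S/NP)\N

YES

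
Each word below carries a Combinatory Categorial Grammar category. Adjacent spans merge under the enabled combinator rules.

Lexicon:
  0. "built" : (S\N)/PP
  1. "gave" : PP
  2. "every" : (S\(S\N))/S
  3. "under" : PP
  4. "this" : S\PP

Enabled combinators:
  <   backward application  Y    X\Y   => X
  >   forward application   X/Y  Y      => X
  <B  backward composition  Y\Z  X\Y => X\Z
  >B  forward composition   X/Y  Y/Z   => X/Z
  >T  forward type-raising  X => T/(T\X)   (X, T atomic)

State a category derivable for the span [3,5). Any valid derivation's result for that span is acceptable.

S

[0,5] S   <
  [0,2] S\N   >
    [0,1] "built" : (S\N)/PP
    [1,2] "gave" : PP
  [2,5] S\(S\N)   >
    [2,3] "every" : (S\(S\N))/S
    [3,5] S   <
      [3,4] "under" : PP
      [4,5] "this" : S\PP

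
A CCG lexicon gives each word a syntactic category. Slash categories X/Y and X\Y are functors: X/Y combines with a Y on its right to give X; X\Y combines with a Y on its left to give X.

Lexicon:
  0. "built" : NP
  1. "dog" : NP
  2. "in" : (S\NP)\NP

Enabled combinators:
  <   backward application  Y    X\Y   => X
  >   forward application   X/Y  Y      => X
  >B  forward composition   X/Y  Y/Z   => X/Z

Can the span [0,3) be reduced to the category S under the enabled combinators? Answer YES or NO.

[0,3] S   <
  [0,1] "built" : NP
  [1,3] S\NP   <
    [1,2] "dog" : NP
    [2,3] "in" : (S\NP)\NP

YES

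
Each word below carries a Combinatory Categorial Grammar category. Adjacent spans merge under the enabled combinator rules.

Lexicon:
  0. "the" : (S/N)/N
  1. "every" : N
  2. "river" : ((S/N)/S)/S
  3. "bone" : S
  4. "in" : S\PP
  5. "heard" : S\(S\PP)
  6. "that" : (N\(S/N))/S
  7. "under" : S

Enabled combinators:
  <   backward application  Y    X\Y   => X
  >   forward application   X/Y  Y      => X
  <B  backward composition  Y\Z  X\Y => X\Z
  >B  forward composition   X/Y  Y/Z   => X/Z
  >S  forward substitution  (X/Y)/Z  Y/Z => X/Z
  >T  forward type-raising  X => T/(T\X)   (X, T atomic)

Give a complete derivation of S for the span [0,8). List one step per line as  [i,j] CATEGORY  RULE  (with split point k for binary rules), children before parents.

[0,1] (S/N)/N  lex  "the"
[1,2] N  lex  "every"
[0,2] S/N  >  k=1
[2,3] ((S/N)/S)/S  lex  "river"
[3,4] S  lex  "bone"
[2,4] (S/N)/S  >  k=3
[4,5] S\PP  lex  "in"
[5,6] S\(S\PP)  lex  "heard"
[4,6] S  <  k=5
[2,6] S/N  >  k=4
[6,7] (N\(S/N))/S  lex  "that"
[7,8] S  lex  "under"
[6,8] N\(S/N)  >  k=7
[2,8] N  <  k=6
[0,8] S  >  k=2

[0,8] S   >
  [0,2] S/N   >
    [0,1] "the" : (S/N)/N
    [1,2] "every" : N
  [2,8] N   <
    [2,6] S/N   >
      [2,4] (S/N)/S   >
        [2,3] "river" : ((S/N)/S)/S
        [3,4] "bone" : S
      [4,6] S   <
        [4,5] "in" : S\PP
        [5,6] "heard" : S\(S\PP)
    [6,8] N\(S/N)   >
      [6,7] "that" : (N\(S/N))/S
      [7,8] "under" : S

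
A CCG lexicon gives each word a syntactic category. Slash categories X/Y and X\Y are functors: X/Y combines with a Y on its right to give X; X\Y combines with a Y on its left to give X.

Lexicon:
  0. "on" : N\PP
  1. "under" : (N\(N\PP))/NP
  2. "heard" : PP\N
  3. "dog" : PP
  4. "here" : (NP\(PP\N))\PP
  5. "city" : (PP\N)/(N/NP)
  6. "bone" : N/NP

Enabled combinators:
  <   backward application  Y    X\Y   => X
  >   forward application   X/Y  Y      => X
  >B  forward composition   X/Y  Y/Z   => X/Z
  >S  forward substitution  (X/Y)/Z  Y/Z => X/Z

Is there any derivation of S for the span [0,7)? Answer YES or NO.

NO

N\PP (N\(N\PP))/NP PP\N PP (NP\(PP\N))\PP (PP\N)/(N/NP) N/NP
CKY chart[0,7] = {PP}; S ∉ chart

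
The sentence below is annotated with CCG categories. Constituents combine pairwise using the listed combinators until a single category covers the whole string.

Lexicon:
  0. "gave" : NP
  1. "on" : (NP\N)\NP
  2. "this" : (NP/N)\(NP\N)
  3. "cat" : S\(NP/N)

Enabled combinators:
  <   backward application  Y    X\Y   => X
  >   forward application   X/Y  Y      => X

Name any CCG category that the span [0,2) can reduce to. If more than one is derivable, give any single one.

[0,4] S   <
  [0,3] NP/N   <
    [0,2] NP\N   <
      [0,1] "gave" : NP
      [1,2] "on" : (NP\N)\NP
    [2,3] "this" : (NP/N)\(NP\N)
  [3,4] "cat" : S\(NP/N)

NP\N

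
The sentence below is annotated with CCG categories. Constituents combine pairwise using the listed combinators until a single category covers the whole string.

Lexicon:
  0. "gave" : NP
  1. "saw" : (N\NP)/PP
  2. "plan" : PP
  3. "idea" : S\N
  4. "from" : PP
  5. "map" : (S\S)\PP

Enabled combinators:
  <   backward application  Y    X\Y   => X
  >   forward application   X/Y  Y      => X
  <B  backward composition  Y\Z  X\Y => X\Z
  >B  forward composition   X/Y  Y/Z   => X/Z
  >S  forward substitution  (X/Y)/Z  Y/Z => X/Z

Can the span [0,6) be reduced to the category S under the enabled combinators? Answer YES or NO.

YES

[0,6] S   <
  [0,1] "gave" : NP
  [1,6] S\NP   <B
    [1,3] N\NP   >
      [1,2] "saw" : (N\NP)/PP
      [2,3] "plan" : PP
    [3,6] S\N   <B
      [3,4] "idea" : S\N
      [4,6] S\S   <
        [4,5] "from" : PP
        [5,6] "map" : (S\S)\PP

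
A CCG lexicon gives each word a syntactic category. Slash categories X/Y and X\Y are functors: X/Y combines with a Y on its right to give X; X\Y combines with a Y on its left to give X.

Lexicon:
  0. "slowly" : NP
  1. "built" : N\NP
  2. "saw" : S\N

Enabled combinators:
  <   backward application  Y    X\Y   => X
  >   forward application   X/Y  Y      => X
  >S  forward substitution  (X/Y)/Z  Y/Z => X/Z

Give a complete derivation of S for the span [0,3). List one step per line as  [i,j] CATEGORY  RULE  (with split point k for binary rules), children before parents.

[0,1] NP  lex  "slowly"
[1,2] N\NP  lex  "built"
[0,2] N  <  k=1
[2,3] S\N  lex  "saw"
[0,3] S  <  k=2

[0,3] S   <
  [0,2] N   <
    [0,1] "slowly" : NP
    [1,2] "built" : N\NP
  [2,3] "saw" : S\N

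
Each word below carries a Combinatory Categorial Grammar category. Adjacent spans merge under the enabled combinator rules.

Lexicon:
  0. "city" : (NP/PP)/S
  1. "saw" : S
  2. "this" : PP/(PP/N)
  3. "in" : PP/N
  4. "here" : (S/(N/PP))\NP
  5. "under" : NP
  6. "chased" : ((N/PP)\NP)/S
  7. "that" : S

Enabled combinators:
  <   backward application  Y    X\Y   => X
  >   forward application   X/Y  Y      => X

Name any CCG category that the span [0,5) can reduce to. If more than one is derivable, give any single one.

[0,8] S   >
  [0,5] S/(N/PP)   <
    [0,4] NP   >
      [0,2] NP/PP   >
        [0,1] "city" : (NP/PP)/S
        [1,2] "saw" : S
      [2,4] PP   >
        [2,3] "this" : PP/(PP/N)
        [3,4] "in" : PP/N
    [4,5] "here" : (S/(N/PP))\NP
  [5,8] N/PP   <
    [5,6] "under" : NP
    [6,8] (N/PP)\NP   >
      [6,7] "chased" : ((N/PP)\NP)/S
      [7,8] "that" : S

S/(N/PP)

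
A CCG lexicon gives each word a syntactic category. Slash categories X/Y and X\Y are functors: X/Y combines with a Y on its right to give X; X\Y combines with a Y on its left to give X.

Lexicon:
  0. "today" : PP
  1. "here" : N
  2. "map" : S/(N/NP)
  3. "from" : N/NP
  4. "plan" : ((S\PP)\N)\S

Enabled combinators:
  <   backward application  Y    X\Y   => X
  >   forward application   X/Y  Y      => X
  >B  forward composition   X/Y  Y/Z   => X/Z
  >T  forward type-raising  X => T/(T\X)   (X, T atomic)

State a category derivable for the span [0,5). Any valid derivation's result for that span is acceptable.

S

[0,5] S   <
  [0,1] "today" : PP
  [1,5] S\PP   <
    [1,2] "here" : N
    [2,5] (S\PP)\N   <
      [2,4] S   >
        [2,3] "map" : S/(N/NP)
        [3,4] "from" : N/NP
      [4,5] "plan" : ((S\PP)\N)\S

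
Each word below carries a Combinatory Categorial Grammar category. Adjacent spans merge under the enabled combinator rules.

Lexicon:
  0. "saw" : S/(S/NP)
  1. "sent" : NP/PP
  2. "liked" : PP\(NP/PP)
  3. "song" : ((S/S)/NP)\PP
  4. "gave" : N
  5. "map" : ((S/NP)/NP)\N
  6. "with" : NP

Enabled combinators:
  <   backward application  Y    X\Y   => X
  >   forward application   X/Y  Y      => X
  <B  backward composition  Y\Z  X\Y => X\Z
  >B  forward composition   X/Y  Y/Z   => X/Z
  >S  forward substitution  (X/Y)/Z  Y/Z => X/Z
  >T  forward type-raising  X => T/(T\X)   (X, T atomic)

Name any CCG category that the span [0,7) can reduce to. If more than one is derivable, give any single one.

[0,7] S   >
  [0,1] "saw" : S/(S/NP)
  [1,7] S/NP   >S
    [1,4] (S/S)/NP   <
      [1,3] PP   <
        [1,2] "sent" : NP/PP
        [2,3] "liked" : PP\(NP/PP)
      [3,4] "song" : ((S/S)/NP)\PP
    [4,7] S/NP   >
      [4,6] (S/NP)/NP   <
        [4,5] "gave" : N
        [5,6] "map" : ((S/NP)/NP)\N
      [6,7] "with" : NP

S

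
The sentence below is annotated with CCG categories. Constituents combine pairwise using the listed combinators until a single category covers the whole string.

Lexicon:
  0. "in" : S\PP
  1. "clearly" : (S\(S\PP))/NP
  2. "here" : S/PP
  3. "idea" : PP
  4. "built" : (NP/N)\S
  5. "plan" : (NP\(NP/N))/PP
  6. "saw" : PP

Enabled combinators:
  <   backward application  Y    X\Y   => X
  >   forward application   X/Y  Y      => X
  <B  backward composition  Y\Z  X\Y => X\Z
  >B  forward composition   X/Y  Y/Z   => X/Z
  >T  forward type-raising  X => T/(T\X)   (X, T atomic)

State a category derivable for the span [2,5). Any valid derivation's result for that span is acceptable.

[0,7] S   <
  [0,1] "in" : S\PP
  [1,7] S\(S\PP)   >
    [1,2] "clearly" : (S\(S\PP))/NP
    [2,7] NP   <
      [2,5] NP/N   <
        [2,4] S   >
          [2,3] "here" : S/PP
          [3,4] "idea" : PP
        [4,5] "built" : (NP/N)\S
      [5,7] NP\(NP/N)   >
        [5,6] "plan" : (NP\(NP/N))/PP
        [6,7] "saw" : PP

NP/N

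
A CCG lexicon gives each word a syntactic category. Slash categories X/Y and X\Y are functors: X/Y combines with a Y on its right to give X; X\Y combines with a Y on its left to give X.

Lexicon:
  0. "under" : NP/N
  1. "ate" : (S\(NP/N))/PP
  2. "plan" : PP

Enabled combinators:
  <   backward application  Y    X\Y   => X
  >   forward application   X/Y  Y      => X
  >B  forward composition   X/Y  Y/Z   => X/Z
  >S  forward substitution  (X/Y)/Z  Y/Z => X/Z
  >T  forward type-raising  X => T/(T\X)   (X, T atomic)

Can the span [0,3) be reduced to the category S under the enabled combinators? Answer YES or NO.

YES

[0,3] S   <
  [0,1] "under" : NP/N
  [1,3] S\(NP/N)   >
    [1,2] "ate" : (S\(NP/N))/PP
    [2,3] "plan" : PP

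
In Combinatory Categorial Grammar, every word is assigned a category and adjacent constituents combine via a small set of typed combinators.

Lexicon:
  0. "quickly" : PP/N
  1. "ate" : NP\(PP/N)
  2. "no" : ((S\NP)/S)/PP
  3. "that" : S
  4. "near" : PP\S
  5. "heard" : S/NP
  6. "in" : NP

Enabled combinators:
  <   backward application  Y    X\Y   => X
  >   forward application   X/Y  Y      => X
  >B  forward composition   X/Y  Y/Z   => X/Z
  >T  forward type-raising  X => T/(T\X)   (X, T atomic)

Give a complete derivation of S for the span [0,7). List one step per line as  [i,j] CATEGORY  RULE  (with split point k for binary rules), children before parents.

[0,1] PP/N  lex  "quickly"
[1,2] NP\(PP/N)  lex  "ate"
[0,2] NP  <  k=1
[2,3] ((S\NP)/S)/PP  lex  "no"
[3,4] S  lex  "that"
[4,5] PP\S  lex  "near"
[3,5] PP  <  k=4
[2,5] (S\NP)/S  >  k=3
[5,6] S/NP  lex  "heard"
[6,7] NP  lex  "in"
[5,7] S  >  k=6
[2,7] S\NP  >  k=5
[0,7] S  <  k=2

[0,7] S   <
  [0,2] NP   <
    [0,1] "quickly" : PP/N
    [1,2] "ate" : NP\(PP/N)
  [2,7] S\NP   >
    [2,5] (S\NP)/S   >
      [2,3] "no" : ((S\NP)/S)/PP
      [3,5] PP   <
        [3,4] "that" : S
        [4,5] "near" : PP\S
    [5,7] S   >
      [5,6] "heard" : S/NP
      [6,7] "in" : NP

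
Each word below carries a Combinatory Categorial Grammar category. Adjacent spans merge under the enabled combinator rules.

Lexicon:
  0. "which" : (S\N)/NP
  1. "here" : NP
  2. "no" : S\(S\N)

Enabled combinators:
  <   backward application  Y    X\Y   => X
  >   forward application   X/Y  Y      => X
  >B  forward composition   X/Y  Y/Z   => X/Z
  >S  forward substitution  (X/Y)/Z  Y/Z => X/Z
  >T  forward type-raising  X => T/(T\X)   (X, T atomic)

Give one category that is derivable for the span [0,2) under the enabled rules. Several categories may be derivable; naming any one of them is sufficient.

S\N

[0,3] S   <
  [0,2] S\N   >
    [0,1] "which" : (S\N)/NP
    [1,2] "here" : NP
  [2,3] "no" : S\(S\N)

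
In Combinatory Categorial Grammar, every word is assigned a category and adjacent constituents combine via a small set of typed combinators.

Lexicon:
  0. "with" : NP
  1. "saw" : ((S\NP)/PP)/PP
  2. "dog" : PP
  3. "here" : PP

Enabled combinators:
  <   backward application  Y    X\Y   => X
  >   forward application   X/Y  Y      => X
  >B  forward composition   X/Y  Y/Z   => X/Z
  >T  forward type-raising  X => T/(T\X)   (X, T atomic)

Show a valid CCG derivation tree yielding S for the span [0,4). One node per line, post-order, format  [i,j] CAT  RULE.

[0,4] S   >
  [0,1] S/(S\NP)   >T
    [0,1] "with" : NP
  [1,4] S\NP   >
    [1,3] (S\NP)/PP   >
      [1,2] "saw" : ((S\NP)/PP)/PP
      [2,3] "dog" : PP
    [3,4] "here" : PP

[0,1] NP  lex  "with"
[0,1] S/(S\NP)  >T
[1,2] ((S\NP)/PP)/PP  lex  "saw"
[2,3] PP  lex  "dog"
[1,3] (S\NP)/PP  >  k=2
[3,4] PP  lex  "here"
[1,4] S\NP  >  k=3
[0,4] S  >  k=1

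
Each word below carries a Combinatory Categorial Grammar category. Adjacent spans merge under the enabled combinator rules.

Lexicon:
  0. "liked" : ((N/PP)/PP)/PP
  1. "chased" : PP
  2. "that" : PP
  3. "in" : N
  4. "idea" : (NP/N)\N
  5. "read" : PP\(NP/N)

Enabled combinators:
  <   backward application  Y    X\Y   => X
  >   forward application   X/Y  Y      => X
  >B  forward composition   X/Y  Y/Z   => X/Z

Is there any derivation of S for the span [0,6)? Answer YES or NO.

((N/PP)/PP)/PP PP PP N (NP/N)\N PP\(NP/N)
CKY chart[0,6] = {N}; S ∉ chart

NO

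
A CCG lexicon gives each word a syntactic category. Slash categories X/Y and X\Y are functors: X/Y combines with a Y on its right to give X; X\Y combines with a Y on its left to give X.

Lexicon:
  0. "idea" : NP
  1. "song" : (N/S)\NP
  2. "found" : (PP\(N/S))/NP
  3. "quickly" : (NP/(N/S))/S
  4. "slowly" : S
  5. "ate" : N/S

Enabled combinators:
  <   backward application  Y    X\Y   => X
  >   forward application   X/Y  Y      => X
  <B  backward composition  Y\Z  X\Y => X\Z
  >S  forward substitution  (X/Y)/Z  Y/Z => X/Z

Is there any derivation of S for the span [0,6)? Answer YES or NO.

NO

NP (N/S)\NP (PP\(N/S))/NP (NP/(N/S))/S S N/S
CKY chart[0,6] = {PP}; S ∉ chart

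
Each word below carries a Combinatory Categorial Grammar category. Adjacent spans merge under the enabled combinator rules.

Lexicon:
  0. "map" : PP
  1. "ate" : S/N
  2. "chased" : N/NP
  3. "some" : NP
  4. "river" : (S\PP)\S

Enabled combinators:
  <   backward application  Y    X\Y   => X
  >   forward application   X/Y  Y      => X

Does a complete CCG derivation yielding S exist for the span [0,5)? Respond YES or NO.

[0,5] S   <
  [0,1] "map" : PP
  [1,5] S\PP   <
    [1,4] S   >
      [1,2] "ate" : S/N
      [2,4] N   >
        [2,3] "chased" : N/NP
        [3,4] "some" : NP
    [4,5] "river" : (S\PP)\S

YES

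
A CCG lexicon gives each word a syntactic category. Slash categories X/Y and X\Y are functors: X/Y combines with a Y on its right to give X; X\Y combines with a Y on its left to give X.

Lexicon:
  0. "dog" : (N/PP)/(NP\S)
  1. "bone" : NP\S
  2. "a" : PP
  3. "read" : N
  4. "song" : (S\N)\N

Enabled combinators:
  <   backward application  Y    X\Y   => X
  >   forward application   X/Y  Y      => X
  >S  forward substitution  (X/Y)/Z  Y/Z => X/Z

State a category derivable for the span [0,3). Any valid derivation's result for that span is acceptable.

N

[0,5] S   <
  [0,3] N   >
    [0,2] N/PP   >
      [0,1] "dog" : (N/PP)/(NP\S)
      [1,2] "bone" : NP\S
    [2,3] "a" : PP
  [3,5] S\N   <
    [3,4] "read" : N
    [4,5] "song" : (S\N)\N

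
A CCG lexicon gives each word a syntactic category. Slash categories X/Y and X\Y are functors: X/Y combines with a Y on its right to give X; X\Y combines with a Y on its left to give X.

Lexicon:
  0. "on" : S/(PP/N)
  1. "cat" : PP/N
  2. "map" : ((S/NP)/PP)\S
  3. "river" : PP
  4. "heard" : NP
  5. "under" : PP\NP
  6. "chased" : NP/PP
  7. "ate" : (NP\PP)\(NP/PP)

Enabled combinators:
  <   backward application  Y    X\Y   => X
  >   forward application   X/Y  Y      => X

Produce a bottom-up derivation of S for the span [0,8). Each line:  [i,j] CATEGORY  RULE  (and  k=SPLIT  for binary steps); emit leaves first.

[0,8] S   >
  [0,4] S/NP   >
    [0,3] (S/NP)/PP   <
      [0,2] S   >
        [0,1] "on" : S/(PP/N)
        [1,2] "cat" : PP/N
      [2,3] "map" : ((S/NP)/PP)\S
    [3,4] "river" : PP
  [4,8] NP   <
    [4,6] PP   <
      [4,5] "heard" : NP
      [5,6] "under" : PP\NP
    [6,8] NP\PP   <
      [6,7] "chased" : NP/PP
      [7,8] "ate" : (NP\PP)\(NP/PP)

[0,1] S/(PP/N)  lex  "on"
[1,2] PP/N  lex  "cat"
[0,2] S  >  k=1
[2,3] ((S/NP)/PP)\S  lex  "map"
[0,3] (S/NP)/PP  <  k=2
[3,4] PP  lex  "river"
[0,4] S/NP  >  k=3
[4,5] NP  lex  "heard"
[5,6] PP\NP  lex  "under"
[4,6] PP  <  k=5
[6,7] NP/PP  lex  "chased"
[7,8] (NP\PP)\(NP/PP)  lex  "ate"
[6,8] NP\PP  <  k=7
[4,8] NP  <  k=6
[0,8] S  >  k=4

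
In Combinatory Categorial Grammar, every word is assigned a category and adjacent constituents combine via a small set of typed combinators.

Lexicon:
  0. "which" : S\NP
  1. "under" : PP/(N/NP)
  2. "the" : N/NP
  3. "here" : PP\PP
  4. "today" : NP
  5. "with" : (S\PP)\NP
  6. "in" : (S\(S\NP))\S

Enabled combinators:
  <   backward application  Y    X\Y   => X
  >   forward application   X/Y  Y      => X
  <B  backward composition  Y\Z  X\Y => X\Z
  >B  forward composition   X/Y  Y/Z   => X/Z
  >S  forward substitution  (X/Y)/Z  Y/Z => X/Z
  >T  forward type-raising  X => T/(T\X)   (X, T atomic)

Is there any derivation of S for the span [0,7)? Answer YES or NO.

YES

[0,7] S   <
  [0,1] "which" : S\NP
  [1,7] S\(S\NP)   <
    [1,6] S   <
      [1,3] PP   >
        [1,2] "under" : PP/(N/NP)
        [2,3] "the" : N/NP
      [3,6] S\PP   <B
        [3,4] "here" : PP\PP
        [4,6] S\PP   <
          [4,5] "today" : NP
          [5,6] "with" : (S\PP)\NP
    [6,7] "in" : (S\(S\NP))\S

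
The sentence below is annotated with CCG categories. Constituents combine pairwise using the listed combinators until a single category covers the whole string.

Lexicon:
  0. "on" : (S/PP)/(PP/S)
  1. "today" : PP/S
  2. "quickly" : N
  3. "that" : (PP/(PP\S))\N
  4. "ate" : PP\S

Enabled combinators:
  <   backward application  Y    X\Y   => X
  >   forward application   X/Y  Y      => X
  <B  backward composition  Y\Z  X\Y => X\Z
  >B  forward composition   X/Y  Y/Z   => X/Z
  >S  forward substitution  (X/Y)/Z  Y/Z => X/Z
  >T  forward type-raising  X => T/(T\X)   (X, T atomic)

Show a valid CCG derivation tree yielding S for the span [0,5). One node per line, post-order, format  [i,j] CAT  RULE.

[0,5] S   >
  [0,2] S/PP   >
    [0,1] "on" : (S/PP)/(PP/S)
    [1,2] "today" : PP/S
  [2,5] PP   >
    [2,4] PP/(PP\S)   <
      [2,3] "quickly" : N
      [3,4] "that" : (PP/(PP\S))\N
    [4,5] "ate" : PP\S

[0,1] (S/PP)/(PP/S)  lex  "on"
[1,2] PP/S  lex  "today"
[0,2] S/PP  >  k=1
[2,3] N  lex  "quickly"
[3,4] (PP/(PP\S))\N  lex  "that"
[2,4] PP/(PP\S)  <  k=3
[4,5] PP\S  lex  "ate"
[2,5] PP  >  k=4
[0,5] S  >  k=2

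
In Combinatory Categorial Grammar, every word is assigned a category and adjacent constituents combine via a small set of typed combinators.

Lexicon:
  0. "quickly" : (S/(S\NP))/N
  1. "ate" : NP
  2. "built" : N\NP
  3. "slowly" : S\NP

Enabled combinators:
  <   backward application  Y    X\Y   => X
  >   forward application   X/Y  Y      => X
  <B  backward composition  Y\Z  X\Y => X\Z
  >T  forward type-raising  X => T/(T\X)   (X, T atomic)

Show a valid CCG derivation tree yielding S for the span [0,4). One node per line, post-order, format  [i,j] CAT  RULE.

[0,1] (S/(S\NP))/N  lex  "quickly"
[1,2] NP  lex  "ate"
[1,2] N/(N\NP)  >T
[2,3] N\NP  lex  "built"
[1,3] N  >  k=2
[0,3] S/(S\NP)  >  k=1
[3,4] S\NP  lex  "slowly"
[0,4] S  >  k=3

[0,4] S   >
  [0,3] S/(S\NP)   >
    [0,1] "quickly" : (S/(S\NP))/N
    [1,3] N   >
      [1,2] N/(N\NP)   >T
        [1,2] "ate" : NP
      [2,3] "built" : N\NP
  [3,4] "slowly" : S\NP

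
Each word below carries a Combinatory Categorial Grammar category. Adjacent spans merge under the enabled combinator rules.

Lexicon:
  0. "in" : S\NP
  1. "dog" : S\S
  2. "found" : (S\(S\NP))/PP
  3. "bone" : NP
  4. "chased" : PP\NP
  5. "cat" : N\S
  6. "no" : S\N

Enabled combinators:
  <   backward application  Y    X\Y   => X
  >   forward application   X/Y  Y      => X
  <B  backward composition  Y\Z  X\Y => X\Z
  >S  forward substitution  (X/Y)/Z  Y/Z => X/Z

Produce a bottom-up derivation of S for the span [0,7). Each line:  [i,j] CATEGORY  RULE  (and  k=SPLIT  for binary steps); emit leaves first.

[0,1] S\NP  lex  "in"
[1,2] S\S  lex  "dog"
[0,2] S\NP  <B  k=1
[2,3] (S\(S\NP))/PP  lex  "found"
[3,4] NP  lex  "bone"
[4,5] PP\NP  lex  "chased"
[3,5] PP  <  k=4
[2,5] S\(S\NP)  >  k=3
[0,5] S  <  k=2
[5,6] N\S  lex  "cat"
[0,6] N  <  k=5
[6,7] S\N  lex  "no"
[0,7] S  <  k=6

[0,7] S   <
  [0,6] N   <
    [0,5] S   <
      [0,2] S\NP   <B
        [0,1] "in" : S\NP
        [1,2] "dog" : S\S
      [2,5] S\(S\NP)   >
        [2,3] "found" : (S\(S\NP))/PP
        [3,5] PP   <
          [3,4] "bone" : NP
          [4,5] "chased" : PP\NP
    [5,6] "cat" : N\S
  [6,7] "no" : S\N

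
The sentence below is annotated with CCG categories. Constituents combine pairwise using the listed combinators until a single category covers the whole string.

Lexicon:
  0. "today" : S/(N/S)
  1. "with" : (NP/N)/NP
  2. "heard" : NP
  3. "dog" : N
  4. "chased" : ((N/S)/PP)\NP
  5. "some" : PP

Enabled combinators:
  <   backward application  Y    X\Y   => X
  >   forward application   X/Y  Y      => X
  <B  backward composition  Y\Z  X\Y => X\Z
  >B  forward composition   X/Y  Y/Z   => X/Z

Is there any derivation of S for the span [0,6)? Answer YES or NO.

YES

[0,6] S   >
  [0,1] "today" : S/(N/S)
  [1,6] N/S   >
    [1,5] (N/S)/PP   <
      [1,4] NP   >
        [1,3] NP/N   >
          [1,2] "with" : (NP/N)/NP
          [2,3] "heard" : NP
        [3,4] "dog" : N
      [4,5] "chased" : ((N/S)/PP)\NP
    [5,6] "some" : PP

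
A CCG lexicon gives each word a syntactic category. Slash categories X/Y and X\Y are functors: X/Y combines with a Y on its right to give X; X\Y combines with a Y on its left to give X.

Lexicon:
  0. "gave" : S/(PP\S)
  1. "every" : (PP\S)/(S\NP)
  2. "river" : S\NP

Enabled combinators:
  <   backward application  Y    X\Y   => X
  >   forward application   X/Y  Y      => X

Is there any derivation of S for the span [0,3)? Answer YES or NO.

YES

[0,3] S   >
  [0,1] "gave" : S/(PP\S)
  [1,3] PP\S   >
    [1,2] "every" : (PP\S)/(S\NP)
    [2,3] "river" : S\NP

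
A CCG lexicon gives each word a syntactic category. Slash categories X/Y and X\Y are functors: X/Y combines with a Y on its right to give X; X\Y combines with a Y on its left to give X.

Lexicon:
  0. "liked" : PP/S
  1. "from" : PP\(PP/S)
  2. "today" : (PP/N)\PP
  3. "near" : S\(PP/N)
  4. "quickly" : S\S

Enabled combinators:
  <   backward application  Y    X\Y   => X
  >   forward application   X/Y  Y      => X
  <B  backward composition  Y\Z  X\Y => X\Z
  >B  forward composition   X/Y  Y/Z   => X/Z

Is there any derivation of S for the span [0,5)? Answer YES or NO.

YES

[0,5] S   <
  [0,2] PP   <
    [0,1] "liked" : PP/S
    [1,2] "from" : PP\(PP/S)
  [2,5] S\PP   <B
    [2,4] S\PP   <B
      [2,3] "today" : (PP/N)\PP
      [3,4] "near" : S\(PP/N)
    [4,5] "quickly" : S\S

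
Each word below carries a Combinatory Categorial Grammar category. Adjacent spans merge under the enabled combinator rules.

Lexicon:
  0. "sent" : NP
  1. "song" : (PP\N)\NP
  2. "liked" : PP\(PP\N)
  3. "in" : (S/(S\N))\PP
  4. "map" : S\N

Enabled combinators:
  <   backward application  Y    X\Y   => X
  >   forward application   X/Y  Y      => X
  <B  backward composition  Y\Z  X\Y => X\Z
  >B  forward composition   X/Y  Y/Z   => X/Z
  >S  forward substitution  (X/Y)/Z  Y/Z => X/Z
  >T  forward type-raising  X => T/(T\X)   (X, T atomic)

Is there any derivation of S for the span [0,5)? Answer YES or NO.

[0,5] S   >
  [0,4] S/(S\N)   <
    [0,3] PP   <
      [0,2] PP\N   <
        [0,1] "sent" : NP
        [1,2] "song" : (PP\N)\NP
      [2,3] "liked" : PP\(PP\N)
    [3,4] "in" : (S/(S\N))\PP
  [4,5] "map" : S\N

YES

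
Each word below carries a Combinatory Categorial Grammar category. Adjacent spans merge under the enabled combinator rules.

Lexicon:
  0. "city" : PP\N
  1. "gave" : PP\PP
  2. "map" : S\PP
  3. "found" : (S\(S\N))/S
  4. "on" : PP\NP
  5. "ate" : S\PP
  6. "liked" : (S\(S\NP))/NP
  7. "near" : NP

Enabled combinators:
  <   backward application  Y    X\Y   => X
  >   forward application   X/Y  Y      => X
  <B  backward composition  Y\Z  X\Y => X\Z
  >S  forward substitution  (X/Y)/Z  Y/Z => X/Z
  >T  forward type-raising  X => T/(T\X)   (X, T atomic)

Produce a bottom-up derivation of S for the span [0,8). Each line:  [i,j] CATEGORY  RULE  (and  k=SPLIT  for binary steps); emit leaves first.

[0,1] PP\N  lex  "city"
[1,2] PP\PP  lex  "gave"
[0,2] PP\N  <B  k=1
[2,3] S\PP  lex  "map"
[0,3] S\N  <B  k=2
[3,4] (S\(S\N))/S  lex  "found"
[4,5] PP\NP  lex  "on"
[5,6] S\PP  lex  "ate"
[4,6] S\NP  <B  k=5
[6,7] (S\(S\NP))/NP  lex  "liked"
[7,8] NP  lex  "near"
[6,8] S\(S\NP)  >  k=7
[4,8] S  <  k=6
[3,8] S\(S\N)  >  k=4
[0,8] S  <  k=3

[0,8] S   <
  [0,3] S\N   <B
    [0,2] PP\N   <B
      [0,1] "city" : PP\N
      [1,2] "gave" : PP\PP
    [2,3] "map" : S\PP
  [3,8] S\(S\N)   >
    [3,4] "found" : (S\(S\N))/S
    [4,8] S   <
      [4,6] S\NP   <B
        [4,5] "on" : PP\NP
        [5,6] "ate" : S\PP
      [6,8] S\(S\NP)   >
        [6,7] "liked" : (S\(S\NP))/NP
        [7,8] "near" : NP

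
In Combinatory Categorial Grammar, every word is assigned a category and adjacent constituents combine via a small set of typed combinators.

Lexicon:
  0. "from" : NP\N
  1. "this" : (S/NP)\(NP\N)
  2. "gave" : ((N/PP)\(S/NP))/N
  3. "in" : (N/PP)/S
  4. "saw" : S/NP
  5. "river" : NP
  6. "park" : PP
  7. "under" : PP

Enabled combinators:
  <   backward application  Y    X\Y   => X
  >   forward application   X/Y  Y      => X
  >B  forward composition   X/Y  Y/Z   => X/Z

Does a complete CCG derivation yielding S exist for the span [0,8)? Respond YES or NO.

NP\N (S/NP)\(NP\N) ((N/PP)\(S/NP))/N (N/PP)/S S/NP NP PP PP
CKY chart[0,8] = {N}; S ∉ chart

NO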